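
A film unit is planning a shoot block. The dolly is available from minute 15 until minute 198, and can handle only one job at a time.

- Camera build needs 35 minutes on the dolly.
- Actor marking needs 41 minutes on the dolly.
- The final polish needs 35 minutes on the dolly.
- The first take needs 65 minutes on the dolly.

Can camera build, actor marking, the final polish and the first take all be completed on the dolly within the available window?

Yes

The dolly window is 198 − 15 = 183 minutes.
Running back to back, the jobs need 35 + 41 + 35 + 65 = 176 minutes on the dolly.
Since 176 ≤ 183, they fit within the window.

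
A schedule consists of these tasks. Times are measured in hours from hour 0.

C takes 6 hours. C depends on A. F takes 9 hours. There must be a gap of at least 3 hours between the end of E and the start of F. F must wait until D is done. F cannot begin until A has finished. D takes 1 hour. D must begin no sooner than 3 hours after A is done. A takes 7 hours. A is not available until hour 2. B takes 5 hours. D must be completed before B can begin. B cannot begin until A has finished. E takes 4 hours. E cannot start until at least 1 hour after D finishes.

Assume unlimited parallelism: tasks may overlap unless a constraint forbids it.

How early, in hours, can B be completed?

18

A waits on its own release at hour 2, so it starts at hour 2 and finishes at 2 + 7 = hour 9.
D waits on A (finishes hour 9, plus 3-hour gap → hour 12), so it starts at hour 12 and finishes at 12 + 1 = hour 13.
For B: D (finishes hour 13); A (finishes hour 9). Taking the maximum gives a start of hour 13, and it finishes at 13 + 5 = hour 18.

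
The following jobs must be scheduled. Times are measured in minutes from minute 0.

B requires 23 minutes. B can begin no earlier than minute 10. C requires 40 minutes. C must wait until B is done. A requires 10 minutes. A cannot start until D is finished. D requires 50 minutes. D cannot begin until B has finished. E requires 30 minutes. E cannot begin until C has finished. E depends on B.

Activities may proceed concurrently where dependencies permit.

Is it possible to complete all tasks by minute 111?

Yes

B waits on its own release at minute 10, so it starts at minute 10 and finishes at 10 + 23 = minute 33.
D cannot begin until B (finishes minute 33). It runs from minute 33 to 33 + 50 = minute 83.
A cannot begin until D (finishes minute 83). It runs from minute 83 to 83 + 10 = minute 93.
C waits on B (finishes minute 33), so it starts at minute 33 and finishes at 33 + 40 = minute 73.
E cannot start until C (finishes minute 73); B (finishes minute 33). The controlling bound is minute 73, so E finishes at 73 + 30 = minute 103.
Every task is finished by minute 103, which is no later than the deadline of 111, so the schedule is feasible.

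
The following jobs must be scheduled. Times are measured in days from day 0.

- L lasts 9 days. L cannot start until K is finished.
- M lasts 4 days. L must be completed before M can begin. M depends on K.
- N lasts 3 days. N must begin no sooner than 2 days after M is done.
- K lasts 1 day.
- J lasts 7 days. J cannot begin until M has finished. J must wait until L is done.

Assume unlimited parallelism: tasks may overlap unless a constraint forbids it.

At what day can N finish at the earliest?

19

K can start immediately at day 0; it finishes at day 1.
After K (finishes day 1), L can start at day 1 and finishes at day 10.
M cannot start until L (finishes day 10); K (finishes day 1). The controlling bound is day 10, so M finishes at 10 + 4 = day 14.
N waits on M (finishes day 14, plus 2-day gap → day 16), so it starts at day 16 and finishes at 16 + 3 = day 19.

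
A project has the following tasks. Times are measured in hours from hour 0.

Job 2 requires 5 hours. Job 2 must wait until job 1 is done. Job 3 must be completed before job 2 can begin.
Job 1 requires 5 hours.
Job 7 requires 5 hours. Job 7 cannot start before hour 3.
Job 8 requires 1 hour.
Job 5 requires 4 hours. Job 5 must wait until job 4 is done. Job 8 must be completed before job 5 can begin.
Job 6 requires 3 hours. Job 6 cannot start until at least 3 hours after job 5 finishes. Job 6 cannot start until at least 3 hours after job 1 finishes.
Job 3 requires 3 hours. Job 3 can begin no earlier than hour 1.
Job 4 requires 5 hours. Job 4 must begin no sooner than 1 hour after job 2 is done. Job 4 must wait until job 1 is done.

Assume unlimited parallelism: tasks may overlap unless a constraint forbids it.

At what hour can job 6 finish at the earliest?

26

Nothing blocks job 8, so it runs from hour 0 to hour 1.
Job 3 cannot begin until its own release at hour 1. It runs from hour 1 to 1 + 3 = hour 4.
Job 1 has no prerequisites, so it starts at hour 0 and finishes at hour 5.
For job 2: job 1 (finishes hour 5); job 3 (finishes hour 4). Taking the maximum gives a start of hour 5, and it finishes at 5 + 5 = hour 10.
Job 4 has to wait for job 2 (finishes hour 10, plus 1-hour gap → hour 11); job 1 (finishes hour 5). The latest of these is hour 11, so job 4 runs hour 11 to 11 + 5 = hour 16.
Job 5 has to wait for job 4 (finishes hour 16); job 8 (finishes hour 1). The latest of these is hour 16, so job 5 runs hour 16 to 16 + 4 = hour 20.
Job 6 has to wait for job 5 (finishes hour 20, plus 3-hour gap → hour 23); job 1 (finishes hour 5, plus 3-hour gap → hour 8). The latest of these is hour 23, so job 6 runs hour 23 to 23 + 3 = hour 26.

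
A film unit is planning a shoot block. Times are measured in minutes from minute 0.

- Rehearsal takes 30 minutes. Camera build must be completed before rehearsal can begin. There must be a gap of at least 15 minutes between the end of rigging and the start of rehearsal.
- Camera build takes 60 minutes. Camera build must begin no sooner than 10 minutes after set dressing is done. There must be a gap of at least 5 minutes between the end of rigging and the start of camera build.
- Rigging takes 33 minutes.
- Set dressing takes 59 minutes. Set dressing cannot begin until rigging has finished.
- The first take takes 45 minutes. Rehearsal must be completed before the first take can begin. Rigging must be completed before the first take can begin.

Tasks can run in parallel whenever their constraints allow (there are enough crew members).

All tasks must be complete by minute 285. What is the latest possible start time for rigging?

To finish by minute 285, the first take (duration 45) must start no later than minute 240.
Rehearsal must finish before the first take (must start by minute 240). With a 30-minute duration, rehearsal must start by 240 − 30 = minute 210.
Camera build must finish before rehearsal (must start by minute 210). With a 60-minute duration, camera build must start by 210 − 60 = minute 150.
Set dressing feeds into camera build (must start by minute 150, minus 10-minute gap → minute 140); so set dressing must finish by minute 140 and therefore start by minute 81.
Rigging has several dependents: set dressing (must start by minute 81); camera build (must start by minute 150, minus 5-minute gap → minute 145); rehearsal (must start by minute 210, minus 15-minute gap → minute 195); the first take (must start by minute 240). The earliest of those limits is minute 81, so rigging must start by 81 − 33 = minute 48.

48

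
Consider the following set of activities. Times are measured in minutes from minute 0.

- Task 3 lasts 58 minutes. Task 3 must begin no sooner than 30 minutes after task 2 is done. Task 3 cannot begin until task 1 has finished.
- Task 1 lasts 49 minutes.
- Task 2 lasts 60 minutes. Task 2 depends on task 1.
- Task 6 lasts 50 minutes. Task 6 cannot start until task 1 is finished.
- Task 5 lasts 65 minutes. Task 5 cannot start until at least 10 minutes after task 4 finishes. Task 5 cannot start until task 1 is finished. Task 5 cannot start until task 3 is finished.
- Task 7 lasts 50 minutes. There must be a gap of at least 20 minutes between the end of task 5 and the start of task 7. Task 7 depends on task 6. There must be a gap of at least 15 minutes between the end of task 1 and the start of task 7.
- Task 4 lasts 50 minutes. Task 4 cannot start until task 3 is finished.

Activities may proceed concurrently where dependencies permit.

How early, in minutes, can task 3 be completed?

197

Nothing blocks task 1, so it runs from minute 0 to minute 49.
Task 2 cannot begin until task 1 (finishes minute 49). It runs from minute 49 to 49 + 60 = minute 109.
Task 3 cannot start until task 2 (finishes minute 109, plus 30-minute gap → minute 139); task 1 (finishes minute 49). The controlling bound is minute 139, so task 3 finishes at 139 + 58 = minute 197.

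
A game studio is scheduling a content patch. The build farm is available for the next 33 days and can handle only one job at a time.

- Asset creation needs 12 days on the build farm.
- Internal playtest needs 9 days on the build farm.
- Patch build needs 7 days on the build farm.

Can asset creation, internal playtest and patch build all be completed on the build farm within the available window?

Running back to back, the jobs need 12 + 9 + 7 = 28 days on the build farm.
Since 28 ≤ 33, they fit within the window.

Yes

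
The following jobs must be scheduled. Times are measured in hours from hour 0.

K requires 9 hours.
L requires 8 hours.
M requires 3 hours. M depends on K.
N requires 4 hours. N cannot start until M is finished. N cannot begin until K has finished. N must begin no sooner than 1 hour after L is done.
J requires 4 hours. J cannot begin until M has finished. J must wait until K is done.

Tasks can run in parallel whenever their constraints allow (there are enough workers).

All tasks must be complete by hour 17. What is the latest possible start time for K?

1

Nothing follows J; the deadline of hour 17 is its only limit. It must start by 17 − 4 = hour 13.
To finish by hour 17, N (duration 4) must start no later than hour 13.
M feeds J (must start by hour 13); N (must start by hour 13). Taking the minimum, M must finish by hour 13 and start by 13 − 3 = hour 10.
K has several dependents: J (must start by hour 13); M (must start by hour 10); N (must start by hour 13). The earliest of those limits is hour 10, so K must start by 10 − 9 = hour 1.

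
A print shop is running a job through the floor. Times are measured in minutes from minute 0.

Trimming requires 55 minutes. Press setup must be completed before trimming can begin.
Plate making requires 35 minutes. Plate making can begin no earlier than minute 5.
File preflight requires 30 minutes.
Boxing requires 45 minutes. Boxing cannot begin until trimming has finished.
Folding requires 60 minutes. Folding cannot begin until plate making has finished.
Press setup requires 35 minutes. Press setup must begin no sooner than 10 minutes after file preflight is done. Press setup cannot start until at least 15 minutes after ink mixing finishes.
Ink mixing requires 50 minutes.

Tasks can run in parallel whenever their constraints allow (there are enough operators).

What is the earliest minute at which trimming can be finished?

Ink mixing can start immediately at minute 0; it finishes at minute 50.
Nothing blocks file preflight, so it runs from minute 0 to minute 30.
Press setup cannot start until file preflight (finishes minute 30, plus 10-minute gap → minute 40); ink mixing (finishes minute 50, plus 15-minute gap → minute 65). The controlling bound is minute 65, so press setup finishes at 65 + 35 = minute 100.
Trimming waits on press setup (finishes minute 100), so it starts at minute 100 and finishes at 100 + 55 = minute 155.

155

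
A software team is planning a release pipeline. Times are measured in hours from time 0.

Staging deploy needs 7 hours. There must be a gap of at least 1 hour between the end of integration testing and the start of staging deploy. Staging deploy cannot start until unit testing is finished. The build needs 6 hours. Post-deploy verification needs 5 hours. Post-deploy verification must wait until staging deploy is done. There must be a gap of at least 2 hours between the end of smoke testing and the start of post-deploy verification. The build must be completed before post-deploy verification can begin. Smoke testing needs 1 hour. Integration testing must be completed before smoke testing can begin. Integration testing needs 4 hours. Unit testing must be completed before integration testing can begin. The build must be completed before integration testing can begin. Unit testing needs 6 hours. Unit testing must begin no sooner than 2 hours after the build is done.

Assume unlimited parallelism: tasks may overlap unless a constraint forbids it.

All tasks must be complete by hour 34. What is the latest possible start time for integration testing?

Post-deploy verification must finish by hour 34; it takes 5 hours, so it must start by 34 − 5 = hour 29.
Since post-deploy verification (must start by hour 29) depends on it, staging deploy must finish by hour 29. Backing off its 7-hour duration gives a latest start of hour 22.
Smoke testing feeds into post-deploy verification (must start by hour 29, minus 2-hour gap → hour 27); so smoke testing must finish by hour 27 and therefore start by hour 26.
For integration testing: staging deploy (must start by hour 22, minus 1-hour gap → hour 21); smoke testing (must start by hour 26). The most restrictive is hour 21; with a 4-hour duration, integration testing must start by hour 17.

17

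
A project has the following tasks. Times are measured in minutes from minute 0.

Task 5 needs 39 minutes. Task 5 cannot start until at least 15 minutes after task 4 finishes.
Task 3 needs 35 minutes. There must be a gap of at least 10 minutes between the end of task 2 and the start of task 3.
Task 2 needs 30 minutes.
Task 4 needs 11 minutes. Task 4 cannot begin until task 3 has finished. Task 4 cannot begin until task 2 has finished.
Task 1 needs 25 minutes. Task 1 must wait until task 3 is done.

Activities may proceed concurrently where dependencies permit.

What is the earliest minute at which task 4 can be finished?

86

Task 2 has no prerequisites, so it starts at minute 0 and finishes at minute 30.
Task 3 cannot begin until task 2 (finishes minute 30, plus 10-minute gap → minute 40). It runs from minute 40 to 40 + 35 = minute 75.
Task 4 needs all of task 3 (finishes minute 75); task 2 (finishes minute 30). That puts its earliest start at minute 75; it finishes at 75 + 11 = minute 86.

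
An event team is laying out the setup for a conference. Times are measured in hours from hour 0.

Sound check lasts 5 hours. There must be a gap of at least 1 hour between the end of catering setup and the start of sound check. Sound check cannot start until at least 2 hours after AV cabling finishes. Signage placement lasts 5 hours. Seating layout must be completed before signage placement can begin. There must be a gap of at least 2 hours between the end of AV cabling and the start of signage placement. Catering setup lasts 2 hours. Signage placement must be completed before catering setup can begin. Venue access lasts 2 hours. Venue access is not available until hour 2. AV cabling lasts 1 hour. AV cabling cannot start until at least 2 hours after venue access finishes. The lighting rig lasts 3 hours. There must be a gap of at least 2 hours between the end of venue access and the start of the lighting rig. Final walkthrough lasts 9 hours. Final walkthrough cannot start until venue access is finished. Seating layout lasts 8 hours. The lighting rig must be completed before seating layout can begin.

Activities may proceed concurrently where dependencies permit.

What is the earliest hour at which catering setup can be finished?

24

Venue access waits on its own release at hour 2, so it starts at hour 2 and finishes at 2 + 2 = hour 4.
AV cabling cannot begin until venue access (finishes hour 4, plus 2-hour gap → hour 6). It runs from hour 6 to 6 + 1 = hour 7.
The lighting rig waits on venue access (finishes hour 4, plus 2-hour gap → hour 6), so it starts at hour 6 and finishes at 6 + 3 = hour 9.
Seating layout cannot begin until the lighting rig (finishes hour 9). It runs from hour 9 to 9 + 8 = hour 17.
For signage placement: seating layout (finishes hour 17); AV cabling (finishes hour 7, plus 2-hour gap → hour 9). Taking the maximum gives a start of hour 17, and it finishes at 17 + 5 = hour 22.
After signage placement (finishes hour 22), catering setup can start at hour 22 and finishes at hour 24.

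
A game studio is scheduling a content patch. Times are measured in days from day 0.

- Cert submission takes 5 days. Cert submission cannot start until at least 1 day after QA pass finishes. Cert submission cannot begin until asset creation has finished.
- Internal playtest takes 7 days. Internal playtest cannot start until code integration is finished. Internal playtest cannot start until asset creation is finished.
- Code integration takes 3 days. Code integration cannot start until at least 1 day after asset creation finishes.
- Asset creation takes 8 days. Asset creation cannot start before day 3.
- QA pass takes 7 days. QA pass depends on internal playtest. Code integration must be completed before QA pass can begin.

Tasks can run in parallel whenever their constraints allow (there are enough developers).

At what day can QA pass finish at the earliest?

29

Asset creation waits on its own release at day 3, so it starts at day 3 and finishes at 3 + 8 = day 11.
Code integration waits on asset creation (finishes day 11, plus 1-day gap → day 12), so it starts at day 12 and finishes at 12 + 3 = day 15.
For internal playtest: code integration (finishes day 15); asset creation (finishes day 11). Taking the maximum gives a start of day 15, and it finishes at 15 + 7 = day 22.
QA pass has to wait for internal playtest (finishes day 22); code integration (finishes day 15). The latest of these is day 22, so QA pass runs day 22 to 22 + 7 = day 29.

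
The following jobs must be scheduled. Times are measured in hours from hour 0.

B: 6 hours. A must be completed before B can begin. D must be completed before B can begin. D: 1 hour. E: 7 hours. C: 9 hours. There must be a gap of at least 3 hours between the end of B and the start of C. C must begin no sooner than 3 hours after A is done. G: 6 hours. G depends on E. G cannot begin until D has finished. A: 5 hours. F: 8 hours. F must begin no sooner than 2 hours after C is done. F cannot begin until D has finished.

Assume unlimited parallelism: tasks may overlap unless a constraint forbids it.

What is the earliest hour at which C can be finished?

23

D has no prerequisites, so it starts at hour 0 and finishes at hour 1.
A has no prerequisites, so it starts at hour 0 and finishes at hour 5.
B needs all of A (finishes hour 5); D (finishes hour 1). That puts its earliest start at hour 5; it finishes at 5 + 6 = hour 11.
C needs all of B (finishes hour 11, plus 3-hour gap → hour 14); A (finishes hour 5, plus 3-hour gap → hour 8). That puts its earliest start at hour 14; it finishes at 14 + 9 = hour 23.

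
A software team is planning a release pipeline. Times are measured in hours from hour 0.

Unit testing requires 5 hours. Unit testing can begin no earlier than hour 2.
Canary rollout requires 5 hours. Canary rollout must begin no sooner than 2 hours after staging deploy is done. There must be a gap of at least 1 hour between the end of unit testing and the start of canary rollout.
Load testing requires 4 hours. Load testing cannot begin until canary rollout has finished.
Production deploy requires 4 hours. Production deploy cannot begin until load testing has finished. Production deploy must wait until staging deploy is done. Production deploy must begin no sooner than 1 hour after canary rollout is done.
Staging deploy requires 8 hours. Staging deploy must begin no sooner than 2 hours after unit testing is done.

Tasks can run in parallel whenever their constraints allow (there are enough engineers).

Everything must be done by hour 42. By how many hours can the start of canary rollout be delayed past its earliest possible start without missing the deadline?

10

After its own release at hour 2, unit testing can start at hour 2 and finishes at hour 7.
Staging deploy waits on unit testing (finishes hour 7, plus 2-hour gap → hour 9), so it starts at hour 9 and finishes at 9 + 8 = hour 17.
For canary rollout: staging deploy (finishes hour 17, plus 2-hour gap → hour 19); unit testing (finishes hour 7, plus 1-hour gap → hour 8). Taking the maximum gives a start of hour 19, and it finishes at 19 + 5 = hour 24.

Working backward from the deadline:
Production deploy has no dependents, so it just needs to finish by hour 42. Starting by 42 − 4 = hour 38 achieves that.
Load testing must finish before production deploy (must start by hour 38). With a 4-hour duration, load testing must start by 38 − 4 = hour 34.
Canary rollout has several dependents: load testing (must start by hour 34); production deploy (must start by hour 38, minus 1-hour gap → hour 37). The earliest of those limits is hour 34, so canary rollout must start by 34 − 5 = hour 29.
So canary rollout can start as early as hour 19 and as late as hour 29, giving 29 − 19 = 10 hours of slack.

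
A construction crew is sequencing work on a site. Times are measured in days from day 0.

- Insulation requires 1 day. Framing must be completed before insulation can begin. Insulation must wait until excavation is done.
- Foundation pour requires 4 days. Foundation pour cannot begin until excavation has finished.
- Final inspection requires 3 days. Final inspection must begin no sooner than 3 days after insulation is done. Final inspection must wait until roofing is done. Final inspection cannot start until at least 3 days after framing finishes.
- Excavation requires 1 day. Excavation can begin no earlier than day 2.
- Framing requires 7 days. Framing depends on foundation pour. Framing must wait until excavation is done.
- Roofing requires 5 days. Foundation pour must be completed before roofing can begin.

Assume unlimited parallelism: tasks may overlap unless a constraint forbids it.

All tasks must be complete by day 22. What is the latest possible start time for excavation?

Final inspection must finish by day 22; it takes 3 days, so it must start by 22 − 3 = day 19.
Insulation feeds into final inspection (must start by day 19, minus 3-day gap → day 16); so insulation must finish by day 16 and therefore start by day 15.
For framing: insulation (must start by day 15); final inspection (must start by day 19, minus 3-day gap → day 16). The most restrictive is day 15; with a 7-day duration, framing must start by day 8.
Roofing must finish before final inspection (must start by day 19). With a 5-day duration, roofing must start by 19 − 5 = day 14.
Foundation pour has several dependents: framing (must start by day 8); roofing (must start by day 14). The earliest of those limits is day 8, so foundation pour must start by 8 − 4 = day 4.
Excavation feeds foundation pour (must start by day 4); framing (must start by day 8); insulation (must start by day 15). Taking the minimum, excavation must finish by day 4 and start by 4 − 1 = day 3.

3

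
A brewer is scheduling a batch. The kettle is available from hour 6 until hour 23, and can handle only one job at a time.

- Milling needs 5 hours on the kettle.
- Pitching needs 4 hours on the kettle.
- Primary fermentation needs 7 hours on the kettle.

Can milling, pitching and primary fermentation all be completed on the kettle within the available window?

The kettle window is 23 − 6 = 17 hours.
Running back to back, the jobs need 5 + 4 + 7 = 16 hours on the kettle.
Since 16 ≤ 17, they fit within the window.

Yes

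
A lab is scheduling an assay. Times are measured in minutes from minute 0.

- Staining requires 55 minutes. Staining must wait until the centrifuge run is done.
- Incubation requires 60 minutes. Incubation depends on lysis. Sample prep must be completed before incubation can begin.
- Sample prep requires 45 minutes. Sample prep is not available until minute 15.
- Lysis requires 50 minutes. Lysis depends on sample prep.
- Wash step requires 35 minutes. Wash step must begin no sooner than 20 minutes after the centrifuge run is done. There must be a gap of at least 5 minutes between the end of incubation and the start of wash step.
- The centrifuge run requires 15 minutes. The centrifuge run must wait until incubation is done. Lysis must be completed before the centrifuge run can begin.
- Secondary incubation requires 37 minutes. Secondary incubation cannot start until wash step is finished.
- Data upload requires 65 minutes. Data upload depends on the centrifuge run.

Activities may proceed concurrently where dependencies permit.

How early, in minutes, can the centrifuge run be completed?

Sample prep cannot begin until its own release at minute 15. It runs from minute 15 to 15 + 45 = minute 60.
After sample prep (finishes minute 60), lysis can start at minute 60 and finishes at minute 110.
For incubation: lysis (finishes minute 110); sample prep (finishes minute 60). Taking the maximum gives a start of minute 110, and it finishes at 110 + 60 = minute 170.
For the centrifuge run: incubation (finishes minute 170); lysis (finishes minute 110). Taking the maximum gives a start of minute 170, and it finishes at 170 + 15 = minute 185.

185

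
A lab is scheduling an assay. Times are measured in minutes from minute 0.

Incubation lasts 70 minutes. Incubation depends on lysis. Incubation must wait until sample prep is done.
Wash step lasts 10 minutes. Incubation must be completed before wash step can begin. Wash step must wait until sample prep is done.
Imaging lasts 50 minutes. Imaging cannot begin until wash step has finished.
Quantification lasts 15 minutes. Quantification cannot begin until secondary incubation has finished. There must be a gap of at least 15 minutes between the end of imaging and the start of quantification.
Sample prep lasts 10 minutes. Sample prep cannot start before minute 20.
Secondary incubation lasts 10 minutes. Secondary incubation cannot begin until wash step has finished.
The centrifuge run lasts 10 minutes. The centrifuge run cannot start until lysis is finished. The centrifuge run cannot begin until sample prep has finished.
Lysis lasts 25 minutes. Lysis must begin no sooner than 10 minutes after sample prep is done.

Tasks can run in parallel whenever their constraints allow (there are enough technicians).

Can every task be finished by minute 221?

No

Sample prep waits on its own release at minute 20, so it starts at minute 20 and finishes at 20 + 10 = minute 30.
After sample prep (finishes minute 30, plus 10-minute gap → minute 40), lysis can start at minute 40 and finishes at minute 65.
The centrifuge run needs all of lysis (finishes minute 65); sample prep (finishes minute 30). That puts its earliest start at minute 65; it finishes at 65 + 10 = minute 75.
Incubation cannot start until lysis (finishes minute 65); sample prep (finishes minute 30). The controlling bound is minute 65, so incubation finishes at 65 + 70 = minute 135.
Wash step has to wait for incubation (finishes minute 135); sample prep (finishes minute 30). The latest of these is minute 135, so wash step runs minute 135 to 135 + 10 = minute 145.
After wash step (finishes minute 145), imaging can start at minute 145 and finishes at minute 195.
Secondary incubation cannot begin until wash step (finishes minute 145). It runs from minute 145 to 145 + 10 = minute 155.
Quantification has to wait for secondary incubation (finishes minute 155); imaging (finishes minute 195, plus 15-minute gap → minute 210). The latest of these is minute 210, so quantification runs minute 210 to 210 + 15 = minute 225.
The earliest everything can be done is minute 225, which is after the deadline of 221, so it is not possible.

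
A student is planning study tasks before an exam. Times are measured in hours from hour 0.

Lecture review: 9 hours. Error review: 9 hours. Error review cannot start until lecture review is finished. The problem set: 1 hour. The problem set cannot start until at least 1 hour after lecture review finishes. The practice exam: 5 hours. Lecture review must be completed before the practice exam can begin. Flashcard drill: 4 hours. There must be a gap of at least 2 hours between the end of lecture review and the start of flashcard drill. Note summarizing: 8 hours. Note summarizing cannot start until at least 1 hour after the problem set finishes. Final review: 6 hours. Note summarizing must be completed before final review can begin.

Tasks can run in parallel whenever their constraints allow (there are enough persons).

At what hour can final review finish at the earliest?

Nothing blocks lecture review, so it runs from hour 0 to hour 9.
After lecture review (finishes hour 9, plus 1-hour gap → hour 10), the problem set can start at hour 10 and finishes at hour 11.
After the problem set (finishes hour 11, plus 1-hour gap → hour 12), note summarizing can start at hour 12 and finishes at hour 20.
After note summarizing (finishes hour 20), final review can start at hour 20 and finishes at hour 26.

26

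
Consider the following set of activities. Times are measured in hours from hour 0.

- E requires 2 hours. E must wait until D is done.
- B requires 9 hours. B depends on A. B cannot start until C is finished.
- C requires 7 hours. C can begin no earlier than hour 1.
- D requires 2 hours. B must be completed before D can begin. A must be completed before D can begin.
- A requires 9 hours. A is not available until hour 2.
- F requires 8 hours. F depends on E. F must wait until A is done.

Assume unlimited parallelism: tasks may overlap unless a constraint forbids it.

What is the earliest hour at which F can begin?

24

After its own release at hour 1, C can start at hour 1 and finishes at hour 8.
A cannot begin until its own release at hour 2. It runs from hour 2 to 2 + 9 = hour 11.
B has to wait for A (finishes hour 11); C (finishes hour 8). The latest of these is hour 11, so B runs hour 11 to 11 + 9 = hour 20.
D cannot start until B (finishes hour 20); A (finishes hour 11). The controlling bound is hour 20, so D finishes at 20 + 2 = hour 22.
After D (finishes hour 22), E can start at hour 22 and finishes at hour 24.
F waits on E (finishes hour 24); A (finishes hour 11). The latest of these is hour 24, which is the earliest F can start.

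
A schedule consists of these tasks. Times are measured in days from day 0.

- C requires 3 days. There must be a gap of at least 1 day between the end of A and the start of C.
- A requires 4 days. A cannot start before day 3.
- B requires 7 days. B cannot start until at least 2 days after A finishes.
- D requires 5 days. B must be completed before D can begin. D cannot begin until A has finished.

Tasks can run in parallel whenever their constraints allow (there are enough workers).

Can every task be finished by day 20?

No

After its own release at day 3, A can start at day 3 and finishes at day 7.
After A (finishes day 7, plus 1-day gap → day 8), C can start at day 8 and finishes at day 11.
B waits on A (finishes day 7, plus 2-day gap → day 9), so it starts at day 9 and finishes at 9 + 7 = day 16.
D cannot start until B (finishes day 16); A (finishes day 7). The controlling bound is day 16, so D finishes at 16 + 5 = day 21.
The earliest everything can be done is day 21, which is after the deadline of 20, so it is not possible.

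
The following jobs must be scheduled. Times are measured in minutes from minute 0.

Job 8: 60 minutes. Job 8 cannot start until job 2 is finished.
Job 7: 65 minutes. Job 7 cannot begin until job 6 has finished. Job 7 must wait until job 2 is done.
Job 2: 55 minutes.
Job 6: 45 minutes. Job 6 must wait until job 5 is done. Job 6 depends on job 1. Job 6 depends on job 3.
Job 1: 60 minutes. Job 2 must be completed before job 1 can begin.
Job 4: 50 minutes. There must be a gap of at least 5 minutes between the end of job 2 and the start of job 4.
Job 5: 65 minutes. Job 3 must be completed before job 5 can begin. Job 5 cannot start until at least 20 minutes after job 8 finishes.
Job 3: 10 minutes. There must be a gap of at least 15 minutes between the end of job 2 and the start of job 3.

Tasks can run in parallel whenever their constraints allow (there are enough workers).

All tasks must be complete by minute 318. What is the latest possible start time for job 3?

133

To finish by minute 318, job 7 (duration 65) must start no later than minute 253.
Job 6 feeds into job 7 (must start by minute 253); so job 6 must finish by minute 253 and therefore start by minute 208.
Job 5 has to be done before job 6 (must start by minute 208). That means finishing by minute 208, i.e. starting by 208 − 65 = minute 143.
For job 3: job 5 (must start by minute 143); job 6 (must start by minute 208). The most restrictive is minute 143; with a 10-minute duration, job 3 must start by minute 133.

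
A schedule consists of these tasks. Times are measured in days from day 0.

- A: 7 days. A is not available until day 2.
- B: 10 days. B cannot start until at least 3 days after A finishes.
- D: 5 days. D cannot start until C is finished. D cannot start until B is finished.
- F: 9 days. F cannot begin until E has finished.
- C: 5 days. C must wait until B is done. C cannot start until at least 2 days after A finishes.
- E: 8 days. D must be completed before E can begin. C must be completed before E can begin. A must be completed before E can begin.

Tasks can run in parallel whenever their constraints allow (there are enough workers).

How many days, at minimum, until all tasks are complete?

A waits on its own release at day 2, so it starts at day 2 and finishes at 2 + 7 = day 9.
After A (finishes day 9, plus 3-day gap → day 12), B can start at day 12 and finishes at day 22.
C has to wait for B (finishes day 22); A (finishes day 9, plus 2-day gap → day 11). The latest of these is day 22, so C runs day 22 to 22 + 5 = day 27.
For D: C (finishes day 27); B (finishes day 22). Taking the maximum gives a start of day 27, and it finishes at 27 + 5 = day 32.
E cannot start until D (finishes day 32); C (finishes day 27); A (finishes day 9). The controlling bound is day 32, so E finishes at 32 + 8 = day 40.
F waits on E (finishes day 40), so it starts at day 40 and finishes at 40 + 9 = day 49.
All tasks are finished once the last one completes. Finish times: A at 9, B at 22, C at 27, D at 32, E at 40, F at 49. The latest is day 49.

49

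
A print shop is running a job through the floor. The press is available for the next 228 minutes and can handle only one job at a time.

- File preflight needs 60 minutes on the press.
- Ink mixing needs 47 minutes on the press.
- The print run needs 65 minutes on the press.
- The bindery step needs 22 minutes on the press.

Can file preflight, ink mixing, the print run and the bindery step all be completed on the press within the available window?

Yes

Running back to back, the jobs need 60 + 47 + 65 + 22 = 194 minutes on the press.
Since 194 ≤ 228, they fit within the window.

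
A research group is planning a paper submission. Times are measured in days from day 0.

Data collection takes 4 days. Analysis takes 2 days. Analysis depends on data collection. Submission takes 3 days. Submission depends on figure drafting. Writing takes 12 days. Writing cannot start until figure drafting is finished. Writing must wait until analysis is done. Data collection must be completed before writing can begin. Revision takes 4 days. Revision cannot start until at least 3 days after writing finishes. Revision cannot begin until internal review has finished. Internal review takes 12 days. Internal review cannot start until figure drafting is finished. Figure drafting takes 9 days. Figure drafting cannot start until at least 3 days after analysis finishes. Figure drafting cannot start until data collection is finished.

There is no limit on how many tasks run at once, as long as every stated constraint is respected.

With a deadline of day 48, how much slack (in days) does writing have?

11

Data collection can start immediately at day 0; it finishes at day 4.
After data collection (finishes day 4), analysis can start at day 4 and finishes at day 6.
Figure drafting has to wait for analysis (finishes day 6, plus 3-day gap → day 9); data collection (finishes day 4). The latest of these is day 9, so figure drafting runs day 9 to 9 + 9 = day 18.
Writing has to wait for figure drafting (finishes day 18); analysis (finishes day 6); data collection (finishes day 4). The latest of these is day 18, so writing runs day 18 to 18 + 12 = day 30.

Working backward from the deadline:
Revision has no dependents, so it just needs to finish by day 48. Starting by 48 − 4 = day 44 achieves that.
Writing must finish before revision (must start by day 44, minus 3-day gap → day 41). With a 12-day duration, writing must start by 41 − 12 = day 29.
So writing can start as early as day 18 and as late as day 29, giving 29 − 18 = 11 days of slack.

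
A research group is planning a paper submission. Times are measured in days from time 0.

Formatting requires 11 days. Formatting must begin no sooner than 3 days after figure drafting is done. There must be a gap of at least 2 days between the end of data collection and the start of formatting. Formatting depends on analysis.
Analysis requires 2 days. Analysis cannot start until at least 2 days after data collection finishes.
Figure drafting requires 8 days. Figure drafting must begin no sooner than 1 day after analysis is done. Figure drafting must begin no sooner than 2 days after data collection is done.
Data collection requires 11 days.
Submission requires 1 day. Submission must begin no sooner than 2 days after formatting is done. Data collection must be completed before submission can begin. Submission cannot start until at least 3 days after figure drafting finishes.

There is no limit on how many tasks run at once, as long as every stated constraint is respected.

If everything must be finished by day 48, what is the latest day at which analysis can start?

20

Nothing follows submission; the deadline of day 48 is its only limit. It must start by 48 − 1 = day 47.
Since submission (must start by day 47, minus 2-day gap → day 45) depends on it, formatting must finish by day 45. Backing off its 11-day duration gives a latest start of day 34.
For figure drafting: formatting (must start by day 34, minus 3-day gap → day 31); submission (must start by day 47, minus 3-day gap → day 44). The most restrictive is day 31; with an 8-day duration, figure drafting must start by day 23.
Analysis has several dependents: figure drafting (must start by day 23, minus 1-day gap → day 22); formatting (must start by day 34). The earliest of those limits is day 22, so analysis must start by 22 − 2 = day 20.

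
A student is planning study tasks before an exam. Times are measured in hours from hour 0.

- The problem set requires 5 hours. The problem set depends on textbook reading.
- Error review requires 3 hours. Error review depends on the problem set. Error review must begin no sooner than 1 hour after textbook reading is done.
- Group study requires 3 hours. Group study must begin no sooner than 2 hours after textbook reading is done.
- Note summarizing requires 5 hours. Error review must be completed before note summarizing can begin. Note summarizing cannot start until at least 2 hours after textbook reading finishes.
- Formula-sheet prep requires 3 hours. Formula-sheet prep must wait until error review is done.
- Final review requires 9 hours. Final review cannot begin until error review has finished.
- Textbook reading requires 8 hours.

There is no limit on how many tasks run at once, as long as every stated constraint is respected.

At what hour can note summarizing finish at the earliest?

21

Textbook reading has no prerequisites, so it starts at hour 0 and finishes at hour 8.
The problem set waits on textbook reading (finishes hour 8), so it starts at hour 8 and finishes at 8 + 5 = hour 13.
For error review: the problem set (finishes hour 13); textbook reading (finishes hour 8, plus 1-hour gap → hour 9). Taking the maximum gives a start of hour 13, and it finishes at 13 + 3 = hour 16.
Note summarizing needs all of error review (finishes hour 16); textbook reading (finishes hour 8, plus 2-hour gap → hour 10). That puts its earliest start at hour 16; it finishes at 16 + 5 = hour 21.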